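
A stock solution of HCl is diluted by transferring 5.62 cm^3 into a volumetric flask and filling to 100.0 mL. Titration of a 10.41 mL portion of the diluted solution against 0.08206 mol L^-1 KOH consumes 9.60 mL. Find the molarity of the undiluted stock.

n(KOH) = 0.08206 x 0.009600 = 0.0007878 mol.
n(HCl) in the aliquot = 0.0007878 mol.
[diluted HCl] = 0.0007878 / 0.01041 = 0.07567 M.
Dilution factor = 100.0/5.620 = 17.79, so [stock] = 0.07567 x 17.79 = 1.35 M.

1.35 M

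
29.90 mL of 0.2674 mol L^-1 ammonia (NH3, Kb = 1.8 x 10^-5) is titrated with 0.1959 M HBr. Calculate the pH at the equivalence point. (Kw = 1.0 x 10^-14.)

n(NH3) = 0.2674 x 0.02990 = 0.007995 mol; V(HBr) at equivalence = 0.007995/0.1959 = 0.04081 L.
At equivalence the base is fully converted to NH4+; total volume = 0.07071 L, so [NH4+] = 0.007995/0.07071 = 0.1131 M.
Ka(NH4+) = Kw/Kb = 1.0e-14 / 1.8 x 10^-5 = 5.56e-10.
[H^+] = sqrt(Ka x [NH4+]) = sqrt(5.56e-10 x 0.1131) = 7.93e-6 M.
pH = -log(7.93e-6) = 5.10.

5.10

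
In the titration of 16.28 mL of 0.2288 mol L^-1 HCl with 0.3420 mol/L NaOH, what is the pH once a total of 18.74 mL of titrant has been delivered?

12.88

n(acid) = 0.2288 x 0.01628 = 0.003725 mol; n(NaOH) added = 0.3420 x 0.01874 = 0.006409 mol.
Base is in excess by 0.006409 - 0.003725 = 0.002684 mol in a total volume of 0.03502 L.
[OH^-] = 0.002684/0.03502 = 0.07665 M, so pOH = 1.12 and pH = 14.00 - 1.12 = 12.88.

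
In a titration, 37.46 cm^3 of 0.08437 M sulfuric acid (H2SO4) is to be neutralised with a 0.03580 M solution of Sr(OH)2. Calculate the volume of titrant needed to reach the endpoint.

88.3 mL

n(H2SO4) = 0.08437 mol/L x 0.03746 L = 0.003161 mol.
At equivalence n(Sr(OH)2) = n(H2SO4) = 0.003161 mol.
V(Sr(OH)2) = 0.003161 / 0.03580 = 0.08828 L = 88.3 mL.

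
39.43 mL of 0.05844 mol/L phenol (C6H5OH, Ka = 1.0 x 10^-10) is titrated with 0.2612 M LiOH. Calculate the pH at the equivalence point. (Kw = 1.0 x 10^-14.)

n(C6H5OH) = 0.05844 x 0.03943 = 0.002304 mol; V(LiOH) at equivalence = 0.002304/0.2612 = 0.008822 L.
At equivalence all the acid is converted to C6H5O-; total volume = 0.03943 + 0.008822 = 0.04825 L, so [C6H5O-] = 0.002304/0.04825 = 0.04776 M.
Kb = Kw/Ka = 1.0e-14 / 1.0 x 10^-10 = 0.000100.
[OH^-] = sqrt(Kb x [C6H5O-]) = sqrt(0.000100 x 0.04776) = 0.00219 M.
pOH = 2.66, so pH = 14.00 - 2.66 = 11.34.

11.34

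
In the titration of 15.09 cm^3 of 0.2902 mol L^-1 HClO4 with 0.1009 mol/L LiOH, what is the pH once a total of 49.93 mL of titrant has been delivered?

n(acid) = 0.2902 x 0.01509 = 0.004379 mol; n(LiOH) added = 0.1009 x 0.04993 = 0.005038 mol.
Base is in excess by 0.005038 - 0.004379 = 0.0006588 mol in a total volume of 0.06502 L.
[OH^-] = 0.0006588/0.06502 = 0.01013 M, so pOH = 1.99 and pH = 14.00 - 1.99 = 12.01.

12.01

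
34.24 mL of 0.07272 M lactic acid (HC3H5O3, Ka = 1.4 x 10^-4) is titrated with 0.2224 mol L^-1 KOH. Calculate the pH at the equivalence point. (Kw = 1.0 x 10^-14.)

8.30

n(HC3H5O3) = 0.07272 x 0.03424 = 0.002490 mol; V(KOH) at equivalence = 0.002490/0.2224 = 0.01120 L.
At equivalence all the acid is converted to C3H5O3-; total volume = 0.03424 + 0.01120 = 0.04544 L, so [C3H5O3-] = 0.002490/0.04544 = 0.05480 M.
Kb = Kw/Ka = 1.0e-14 / 1.4 x 10^-4 = 7.14e-11.
[OH^-] = sqrt(Kb x [C3H5O3-]) = sqrt(7.14e-11 x 0.05480) = 1.98e-6 M.
pOH = 5.70, so pH = 14.00 - 5.70 = 8.30.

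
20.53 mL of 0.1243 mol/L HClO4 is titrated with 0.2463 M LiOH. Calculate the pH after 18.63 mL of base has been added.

n(acid) = 0.1243 x 0.02053 = 0.002552 mol; n(LiOH) added = 0.2463 x 0.01863 = 0.004589 mol.
Base is in excess by 0.004589 - 0.002552 = 0.002037 mol in a total volume of 0.03916 L.
[OH^-] = 0.002037/0.03916 = 0.05201 M, so pOH = 1.28 and pH = 14.00 - 1.28 = 12.72.

12.72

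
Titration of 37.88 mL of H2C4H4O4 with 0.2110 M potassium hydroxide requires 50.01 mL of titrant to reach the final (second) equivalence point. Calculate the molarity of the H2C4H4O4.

n(KOH) = 0.2110 x 0.05001 = 0.01055 mol.
At the final (second) equivalence point, 2 mol OH^- react per mol H2C4H4O4, so n(H2C4H4O4) = 0.01055 / 2 = 0.005276 mol.
[H2C4H4O4] = 0.005276 / 0.03788 L = 0.139 M.

0.139 M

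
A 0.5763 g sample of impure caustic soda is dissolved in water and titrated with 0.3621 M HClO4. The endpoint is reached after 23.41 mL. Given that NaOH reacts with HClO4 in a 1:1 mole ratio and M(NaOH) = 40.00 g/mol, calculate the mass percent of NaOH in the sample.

n(HClO4) = 0.3621 x 0.02341 = 0.008477 mol.
n(NaOH) = 0.008477 / 1 = 0.008477 mol.
mass of NaOH = 0.008477 x 40.00 = 0.3391 g.
% purity = 0.3391 / 0.5763 x 100 = 58.8%.

58.8%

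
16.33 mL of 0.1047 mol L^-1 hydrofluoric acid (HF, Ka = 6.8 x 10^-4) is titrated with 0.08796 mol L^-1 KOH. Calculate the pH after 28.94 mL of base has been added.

12.27

n(acid) = 0.1047 x 0.01633 = 0.001710 mol; n(KOH) added = 0.08796 x 0.02894 = 0.002546 mol.
Base is in excess by 0.002546 - 0.001710 = 0.0008358 mol in a total volume of 0.04527 L.
[OH^-] = 0.0008358/0.04527 = 0.01846 M, so pOH = 1.73 and pH = 14.00 - 1.73 = 12.27.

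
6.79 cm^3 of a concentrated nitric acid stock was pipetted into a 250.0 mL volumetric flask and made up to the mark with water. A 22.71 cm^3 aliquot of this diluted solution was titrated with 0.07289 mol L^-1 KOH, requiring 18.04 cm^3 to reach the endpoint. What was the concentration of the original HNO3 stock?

n(KOH) = 0.07289 x 0.01804 = 0.001315 mol.
n(HNO3) in the aliquot = 0.001315 mol.
[diluted HNO3] = 0.001315 / 0.02271 = 0.05790 M.
Dilution factor = 250.0/6.790 = 36.82, so [stock] = 0.05790 x 36.82 = 2.13 M.

2.13 M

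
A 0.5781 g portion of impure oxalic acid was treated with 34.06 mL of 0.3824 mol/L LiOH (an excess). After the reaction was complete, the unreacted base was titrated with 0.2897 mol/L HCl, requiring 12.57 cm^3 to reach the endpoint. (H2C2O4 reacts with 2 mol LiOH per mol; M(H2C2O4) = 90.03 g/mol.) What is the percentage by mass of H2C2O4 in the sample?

73.1%

Total n(LiOH) added = 0.3824 x 0.03406 = 0.01302 mol.
n(HCl) used = 0.2897 x 0.01257 = 0.003642 mol, which equals the excess n(LiOH).
So n(LiOH) consumed by the sample = 0.01302 - 0.003642 = 0.009383 mol.
n(H2C2O4) = 0.009383 / 2 = 0.004692 mol.
mass H2C2O4 = 0.004692 x 90.03 = 0.4224 g, so %H2C2O4 = 0.4224/0.5781 x 100 = 73.1%.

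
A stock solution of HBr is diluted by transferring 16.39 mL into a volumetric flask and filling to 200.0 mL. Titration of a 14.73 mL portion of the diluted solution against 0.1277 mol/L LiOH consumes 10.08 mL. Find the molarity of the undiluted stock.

1.07 M

n(LiOH) = 0.1277 x 0.01008 = 0.001287 mol.
n(HBr) in the aliquot = 0.001287 mol.
[diluted HBr] = 0.001287 / 0.01473 = 0.08739 M.
Dilution factor = 200.0/16.39 = 12.20, so [stock] = 0.08739 x 12.20 = 1.07 M.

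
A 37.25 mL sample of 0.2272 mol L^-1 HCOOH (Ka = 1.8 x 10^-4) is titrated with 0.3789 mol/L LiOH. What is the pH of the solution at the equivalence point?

n(HCOOH) = 0.2272 x 0.03725 = 0.008463 mol; V(LiOH) at equivalence = 0.008463/0.3789 = 0.02234 L.
At equivalence all the acid is converted to HCOO-; total volume = 0.03725 + 0.02234 = 0.05959 L, so [HCOO-] = 0.008463/0.05959 = 0.1420 M.
Kb = Kw/Ka = 1.0e-14 / 1.8 x 10^-4 = 5.56e-11.
[OH^-] = sqrt(Kb x [HCOO-]) = sqrt(5.56e-11 x 0.1420) = 2.81e-6 M.
pOH = 5.55, so pH = 14.00 - 5.55 = 8.45.

8.45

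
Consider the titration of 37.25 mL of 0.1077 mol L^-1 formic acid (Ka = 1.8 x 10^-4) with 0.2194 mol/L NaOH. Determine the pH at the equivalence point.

n(HCOOH) = 0.1077 x 0.03725 = 0.004012 mol; V(NaOH) at equivalence = 0.004012/0.2194 = 0.01829 L.
At equivalence all the acid is converted to HCOO-; total volume = 0.03725 + 0.01829 = 0.05554 L, so [HCOO-] = 0.004012/0.05554 = 0.07224 M.
Kb = Kw/Ka = 1.0e-14 / 1.8 x 10^-4 = 5.56e-11.
[OH^-] = sqrt(Kb x [HCOO-]) = sqrt(5.56e-11 x 0.07224) = 2.00e-6 M.
pOH = 5.70, so pH = 14.00 - 5.70 = 8.30.

8.30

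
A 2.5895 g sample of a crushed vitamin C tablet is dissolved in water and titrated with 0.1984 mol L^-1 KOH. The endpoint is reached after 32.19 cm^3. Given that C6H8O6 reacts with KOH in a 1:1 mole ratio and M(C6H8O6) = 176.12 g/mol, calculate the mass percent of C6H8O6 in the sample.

n(KOH) = 0.1984 x 0.03219 = 0.006386 mol.
n(C6H8O6) = 0.006386 / 1 = 0.006386 mol.
mass of C6H8O6 = 0.006386 x 176.12 = 1.125 g.
% purity = 1.125 / 2.5895 x 100 = 43.4%.

43.4%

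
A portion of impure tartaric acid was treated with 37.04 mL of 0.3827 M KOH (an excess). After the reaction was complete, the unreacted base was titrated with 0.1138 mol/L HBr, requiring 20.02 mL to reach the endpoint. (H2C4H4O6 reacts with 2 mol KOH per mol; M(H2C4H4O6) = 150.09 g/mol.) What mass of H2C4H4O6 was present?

0.893 g

Total n(KOH) added = 0.3827 x 0.03704 = 0.01418 mol.
n(HBr) used = 0.1138 x 0.02002 = 0.002278 mol, which equals the excess n(KOH).
So n(KOH) consumed by the sample = 0.01418 - 0.002278 = 0.01190 mol.
n(H2C4H4O6) = 0.01190 / 2 = 0.005948 mol.
mass = 0.005948 mol x 150.09 g/mol = 0.893 g.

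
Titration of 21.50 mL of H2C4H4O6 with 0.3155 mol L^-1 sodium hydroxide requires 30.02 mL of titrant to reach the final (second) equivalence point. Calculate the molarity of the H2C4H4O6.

0.220 M

n(NaOH) = 0.3155 x 0.03002 = 0.009471 mol.
At the final (second) equivalence point, 2 mol OH^- react per mol H2C4H4O6, so n(H2C4H4O6) = 0.009471 / 2 = 0.004736 mol.
[H2C4H4O6] = 0.004736 / 0.02150 L = 0.220 M.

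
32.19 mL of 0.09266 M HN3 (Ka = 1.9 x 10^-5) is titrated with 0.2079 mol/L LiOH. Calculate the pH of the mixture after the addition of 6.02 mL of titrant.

4.58

Initial n(HN3) = 0.09266 x 0.03219 = 0.002983 mol.
n(LiOH) added = 0.2079 x 0.006020 = 0.001252 mol, converting that many moles of HN3 to N3-.
Remaining n(HN3) = 0.001731 mol; n(N3-) = 0.001252 mol.
By Henderson-Hasselbalch, pH = pKa + log([A^-]/[HA]) = 4.72 + log(0.001252/0.001731) = 4.72 + (-0.14) = 4.58.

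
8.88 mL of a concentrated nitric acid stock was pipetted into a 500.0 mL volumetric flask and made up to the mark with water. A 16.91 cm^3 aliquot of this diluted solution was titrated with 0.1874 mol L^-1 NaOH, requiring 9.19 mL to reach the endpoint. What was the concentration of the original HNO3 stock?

5.73 M

n(NaOH) = 0.1874 x 0.009190 = 0.001722 mol.
n(HNO3) in the aliquot = 0.001722 mol.
[diluted HNO3] = 0.001722 / 0.01691 = 0.1018 M.
Dilution factor = 500.0/8.880 = 56.31, so [stock] = 0.1018 x 56.31 = 5.73 M.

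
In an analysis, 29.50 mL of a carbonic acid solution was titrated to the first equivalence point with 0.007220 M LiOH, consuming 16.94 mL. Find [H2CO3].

n(LiOH) = 0.007220 x 0.01694 = 0.0001223 mol.
At the first equivalence point, 1 mol OH^- react per mol H2CO3, so n(H2CO3) = 0.0001223 / 1 = 0.0001223 mol.
[H2CO3] = 0.0001223 / 0.02950 L = 0.00415 M.

0.00415 M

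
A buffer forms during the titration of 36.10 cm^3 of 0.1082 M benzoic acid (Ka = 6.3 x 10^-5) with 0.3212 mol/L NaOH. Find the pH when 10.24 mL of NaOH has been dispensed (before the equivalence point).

4.93

Initial n(C6H5COOH) = 0.1082 x 0.03610 = 0.003906 mol.
n(NaOH) added = 0.3212 x 0.01024 = 0.003289 mol, converting that many moles of C6H5COOH to C6H5COO-.
Remaining n(C6H5COOH) = 0.0006169 mol; n(C6H5COO-) = 0.003289 mol.
By Henderson-Hasselbalch, pH = pKa + log([A^-]/[HA]) = 4.20 + log(0.003289/0.0006169) = 4.20 + (+0.73) = 4.93.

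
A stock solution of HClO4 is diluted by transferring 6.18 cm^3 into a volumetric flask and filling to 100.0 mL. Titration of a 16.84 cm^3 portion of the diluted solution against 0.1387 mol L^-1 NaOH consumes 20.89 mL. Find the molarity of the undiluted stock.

2.78 M

n(NaOH) = 0.1387 x 0.02089 = 0.002897 mol.
n(HClO4) in the aliquot = 0.002897 mol.
[diluted HClO4] = 0.002897 / 0.01684 = 0.1721 M.
Dilution factor = 100.0/6.180 = 16.18, so [stock] = 0.1721 x 16.18 = 2.78 M.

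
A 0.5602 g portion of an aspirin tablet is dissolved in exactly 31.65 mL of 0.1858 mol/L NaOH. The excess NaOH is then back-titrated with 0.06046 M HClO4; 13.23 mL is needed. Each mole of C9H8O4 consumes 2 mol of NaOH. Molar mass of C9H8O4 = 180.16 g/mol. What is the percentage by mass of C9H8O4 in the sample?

81.7%

Total n(NaOH) added = 0.1858 x 0.03165 = 0.005881 mol.
n(HClO4) used = 0.06046 x 0.01323 = 0.0007999 mol, which equals the excess n(NaOH).
So n(NaOH) consumed by the sample = 0.005881 - 0.0007999 = 0.005081 mol.
n(C9H8O4) = 0.005081 / 2 = 0.002540 mol.
mass C9H8O4 = 0.002540 x 180.16 = 0.4577 g, so %C9H8O4 = 0.4577/0.5602 x 100 = 81.7%.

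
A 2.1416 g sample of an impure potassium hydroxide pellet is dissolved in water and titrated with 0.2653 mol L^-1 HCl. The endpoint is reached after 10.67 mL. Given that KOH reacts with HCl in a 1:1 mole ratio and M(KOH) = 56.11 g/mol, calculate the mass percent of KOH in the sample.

n(HCl) = 0.2653 x 0.01067 = 0.002831 mol.
n(KOH) = 0.002831 / 1 = 0.002831 mol.
mass of KOH = 0.002831 x 56.11 = 0.1588 g.
% purity = 0.1588 / 2.1416 x 100 = 7.42%.

7.42%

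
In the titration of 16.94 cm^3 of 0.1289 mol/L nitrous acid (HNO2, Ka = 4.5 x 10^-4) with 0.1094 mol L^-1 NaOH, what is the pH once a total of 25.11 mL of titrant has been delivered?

12.13

n(acid) = 0.1289 x 0.01694 = 0.002184 mol; n(NaOH) added = 0.1094 x 0.02511 = 0.002747 mol.
Base is in excess by 0.002747 - 0.002184 = 0.0005635 mol in a total volume of 0.04205 L.
[OH^-] = 0.0005635/0.04205 = 0.01340 M, so pOH = 1.87 and pH = 14.00 - 1.87 = 12.13.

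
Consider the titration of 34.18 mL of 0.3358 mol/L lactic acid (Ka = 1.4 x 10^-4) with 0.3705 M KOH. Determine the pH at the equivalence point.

8.55

n(HC3H5O3) = 0.3358 x 0.03418 = 0.01148 mol; V(KOH) at equivalence = 0.01148/0.3705 = 0.03098 L.
At equivalence all the acid is converted to C3H5O3-; total volume = 0.03418 + 0.03098 = 0.06516 L, so [C3H5O3-] = 0.01148/0.06516 = 0.1761 M.
Kb = Kw/Ka = 1.0e-14 / 1.4 x 10^-4 = 7.14e-11.
[OH^-] = sqrt(Kb x [C3H5O3-]) = sqrt(7.14e-11 x 0.1761) = 3.55e-6 M.
pOH = 5.45, so pH = 14.00 - 5.45 = 8.55.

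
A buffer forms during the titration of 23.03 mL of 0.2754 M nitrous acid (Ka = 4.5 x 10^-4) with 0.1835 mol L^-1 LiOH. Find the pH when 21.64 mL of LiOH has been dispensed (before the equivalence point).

Initial n(HNO2) = 0.2754 x 0.02303 = 0.006342 mol.
n(LiOH) added = 0.1835 x 0.02164 = 0.003971 mol, converting that many moles of HNO2 to NO2-.
Remaining n(HNO2) = 0.002372 mol; n(NO2-) = 0.003971 mol.
By Henderson-Hasselbalch, pH = pKa + log([A^-]/[HA]) = 3.35 + log(0.003971/0.002372) = 3.35 + (+0.22) = 3.57.

3.57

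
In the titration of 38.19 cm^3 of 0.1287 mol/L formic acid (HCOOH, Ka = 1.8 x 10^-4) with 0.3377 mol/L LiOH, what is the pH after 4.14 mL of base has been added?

3.34

Initial n(HCOOH) = 0.1287 x 0.03819 = 0.004915 mol.
n(LiOH) added = 0.3377 x 0.004140 = 0.001398 mol, converting that many moles of HCOOH to HCOO-.
Remaining n(HCOOH) = 0.003517 mol; n(HCOO-) = 0.001398 mol.
By Henderson-Hasselbalch, pH = pKa + log([A^-]/[HA]) = 3.74 + log(0.001398/0.003517) = 3.74 + (-0.40) = 3.34.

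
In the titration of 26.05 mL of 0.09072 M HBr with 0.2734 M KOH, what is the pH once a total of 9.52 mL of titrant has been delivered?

n(acid) = 0.09072 x 0.02605 = 0.002363 mol; n(KOH) added = 0.2734 x 0.009520 = 0.002603 mol.
Base is in excess by 0.002603 - 0.002363 = 0.0002395 mol in a total volume of 0.03557 L.
[OH^-] = 0.0002395/0.03557 = 0.006734 M, so pOH = 2.17 and pH = 14.00 - 2.17 = 11.83.

11.83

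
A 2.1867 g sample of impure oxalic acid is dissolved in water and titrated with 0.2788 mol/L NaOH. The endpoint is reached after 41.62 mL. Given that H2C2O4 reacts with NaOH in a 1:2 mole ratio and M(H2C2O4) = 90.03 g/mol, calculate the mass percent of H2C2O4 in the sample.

n(NaOH) = 0.2788 x 0.04162 = 0.01160 mol.
n(H2C2O4) = 0.01160 / 2 = 0.005802 mol.
mass of H2C2O4 = 0.005802 x 90.03 = 0.5223 g.
% purity = 0.5223 / 2.1867 x 100 = 23.9%.

23.9%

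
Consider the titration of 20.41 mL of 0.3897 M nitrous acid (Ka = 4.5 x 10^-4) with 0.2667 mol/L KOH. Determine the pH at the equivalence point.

8.27

n(HNO2) = 0.3897 x 0.02041 = 0.007954 mol; V(KOH) at equivalence = 0.007954/0.2667 = 0.02982 L.
At equivalence all the acid is converted to NO2-; total volume = 0.02041 + 0.02982 = 0.05023 L, so [NO2-] = 0.007954/0.05023 = 0.1583 M.
Kb = Kw/Ka = 1.0e-14 / 4.5 x 10^-4 = 2.22e-11.
[OH^-] = sqrt(Kb x [NO2-]) = sqrt(2.22e-11 x 0.1583) = 1.88e-6 M.
pOH = 5.73, so pH = 14.00 - 5.73 = 8.27.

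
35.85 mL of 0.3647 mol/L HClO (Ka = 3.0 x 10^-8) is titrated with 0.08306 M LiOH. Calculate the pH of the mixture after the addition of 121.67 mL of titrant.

8.05

Initial n(HClO) = 0.3647 x 0.03585 = 0.01307 mol.
n(LiOH) added = 0.08306 x 0.1217 = 0.01011 mol, converting that many moles of HClO to ClO-.
Remaining n(HClO) = 0.002969 mol; n(ClO-) = 0.01011 mol.
By Henderson-Hasselbalch, pH = pKa + log([A^-]/[HA]) = 7.52 + log(0.01011/0.002969) = 7.52 + (+0.53) = 8.05.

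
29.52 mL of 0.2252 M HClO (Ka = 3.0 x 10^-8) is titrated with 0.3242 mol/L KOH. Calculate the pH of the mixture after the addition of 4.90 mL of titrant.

7.02

Initial n(HClO) = 0.2252 x 0.02952 = 0.006648 mol.
n(KOH) added = 0.3242 x 0.004900 = 0.001589 mol, converting that many moles of HClO to ClO-.
Remaining n(HClO) = 0.005059 mol; n(ClO-) = 0.001589 mol.
By Henderson-Hasselbalch, pH = pKa + log([A^-]/[HA]) = 7.52 + log(0.001589/0.005059) = 7.52 + (-0.50) = 7.02.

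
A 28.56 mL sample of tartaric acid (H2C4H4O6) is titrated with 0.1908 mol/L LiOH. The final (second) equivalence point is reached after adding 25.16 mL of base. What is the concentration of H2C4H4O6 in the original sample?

0.0840 M

n(LiOH) = 0.1908 x 0.02516 = 0.004801 mol.
At the final (second) equivalence point, 2 mol OH^- react per mol H2C4H4O6, so n(H2C4H4O6) = 0.004801 / 2 = 0.002400 mol.
[H2C4H4O6] = 0.002400 / 0.02856 L = 0.0840 M.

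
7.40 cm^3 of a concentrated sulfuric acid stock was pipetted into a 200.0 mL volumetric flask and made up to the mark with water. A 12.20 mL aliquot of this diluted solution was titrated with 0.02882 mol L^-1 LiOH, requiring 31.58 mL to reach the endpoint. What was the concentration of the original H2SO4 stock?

1.01 M

n(LiOH) = 0.02882 x 0.03158 = 0.0009101 mol.
n(H2SO4) in the aliquot = 0.0009101 x 1/2 = 0.0004551 mol.
[diluted H2SO4] = 0.0004551 / 0.01220 = 0.03730 M.
Dilution factor = 200.0/7.400 = 27.03, so [stock] = 0.03730 x 27.03 = 1.01 M.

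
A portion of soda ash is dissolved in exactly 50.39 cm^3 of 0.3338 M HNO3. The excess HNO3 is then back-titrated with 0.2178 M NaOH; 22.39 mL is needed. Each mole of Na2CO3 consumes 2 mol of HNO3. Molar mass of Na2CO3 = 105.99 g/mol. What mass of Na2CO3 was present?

0.633 g

Total n(HNO3) added = 0.3338 x 0.05039 = 0.01682 mol.
n(NaOH) used = 0.2178 x 0.02239 = 0.004877 mol, which equals the excess n(HNO3).
So n(HNO3) consumed by the sample = 0.01682 - 0.004877 = 0.01194 mol.
n(Na2CO3) = 0.01194 / 2 = 0.005972 mol.
mass = 0.005972 mol x 105.99 g/mol = 0.633 g.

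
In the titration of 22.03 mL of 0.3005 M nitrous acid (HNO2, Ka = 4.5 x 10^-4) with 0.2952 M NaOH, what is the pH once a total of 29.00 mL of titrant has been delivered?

12.58

n(acid) = 0.3005 x 0.02203 = 0.006620 mol; n(NaOH) added = 0.2952 x 0.02900 = 0.008561 mol.
Base is in excess by 0.008561 - 0.006620 = 0.001941 mol in a total volume of 0.05103 L.
[OH^-] = 0.001941/0.05103 = 0.03803 M, so pOH = 1.42 and pH = 14.00 - 1.42 = 12.58.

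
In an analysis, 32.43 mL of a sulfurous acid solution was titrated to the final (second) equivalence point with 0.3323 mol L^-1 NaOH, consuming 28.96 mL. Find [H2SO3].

0.148 M

n(NaOH) = 0.3323 x 0.02896 = 0.009623 mol.
At the final (second) equivalence point, 2 mol OH^- react per mol H2SO3, so n(H2SO3) = 0.009623 / 2 = 0.004812 mol.
[H2SO3] = 0.004812 / 0.03243 L = 0.148 M.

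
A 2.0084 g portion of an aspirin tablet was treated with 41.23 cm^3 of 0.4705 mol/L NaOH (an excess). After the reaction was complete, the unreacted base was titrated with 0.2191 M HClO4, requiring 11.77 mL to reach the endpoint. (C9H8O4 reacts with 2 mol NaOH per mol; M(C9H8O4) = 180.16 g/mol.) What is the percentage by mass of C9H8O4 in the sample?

75.4%

Total n(NaOH) added = 0.4705 x 0.04123 = 0.01940 mol.
n(HClO4) used = 0.2191 x 0.01177 = 0.002579 mol, which equals the excess n(NaOH).
So n(NaOH) consumed by the sample = 0.01940 - 0.002579 = 0.01682 mol.
n(C9H8O4) = 0.01682 / 2 = 0.008410 mol.
mass C9H8O4 = 0.008410 x 180.16 = 1.515 g, so %C9H8O4 = 1.515/2.0084 x 100 = 75.4%.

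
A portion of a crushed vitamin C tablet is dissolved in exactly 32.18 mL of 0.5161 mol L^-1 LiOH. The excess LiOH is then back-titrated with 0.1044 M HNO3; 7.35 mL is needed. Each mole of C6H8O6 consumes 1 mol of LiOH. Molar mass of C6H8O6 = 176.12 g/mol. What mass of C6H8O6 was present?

Total n(LiOH) added = 0.5161 x 0.03218 = 0.01661 mol.
n(HNO3) used = 0.1044 x 0.007350 = 0.0007673 mol, which equals the excess n(LiOH).
So n(LiOH) consumed by the sample = 0.01661 - 0.0007673 = 0.01584 mol.
n(C6H8O6) = 0.01584 / 1 = 0.01584 mol.
mass = 0.01584 mol x 176.12 g/mol = 2.79 g.

2.79 g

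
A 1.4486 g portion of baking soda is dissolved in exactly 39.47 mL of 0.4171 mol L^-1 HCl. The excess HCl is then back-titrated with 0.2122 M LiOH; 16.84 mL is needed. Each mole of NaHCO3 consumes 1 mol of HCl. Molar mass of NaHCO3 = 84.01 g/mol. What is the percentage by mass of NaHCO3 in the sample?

Total n(HCl) added = 0.4171 x 0.03947 = 0.01646 mol.
n(LiOH) used = 0.2122 x 0.01684 = 0.003573 mol, which equals the excess n(HCl).
So n(HCl) consumed by the sample = 0.01646 - 0.003573 = 0.01289 mol.
n(NaHCO3) = 0.01289 / 1 = 0.01289 mol.
mass NaHCO3 = 0.01289 x 84.01 = 1.083 g, so %NaHCO3 = 1.083/1.4486 x 100 = 74.8%.

74.8%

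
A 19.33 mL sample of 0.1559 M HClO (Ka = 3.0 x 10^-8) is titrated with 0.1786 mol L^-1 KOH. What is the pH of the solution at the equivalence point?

n(HClO) = 0.1559 x 0.01933 = 0.003014 mol; V(KOH) at equivalence = 0.003014/0.1786 = 0.01687 L.
At equivalence all the acid is converted to ClO-; total volume = 0.01933 + 0.01687 = 0.03620 L, so [ClO-] = 0.003014/0.03620 = 0.08324 M.
Kb = Kw/Ka = 1.0e-14 / 3.0 x 10^-8 = 3.33e-7.
[OH^-] = sqrt(Kb x [ClO-]) = sqrt(3.33e-7 x 0.08324) = 0.000167 M.
pOH = 3.78, so pH = 14.00 - 3.78 = 10.22.

10.22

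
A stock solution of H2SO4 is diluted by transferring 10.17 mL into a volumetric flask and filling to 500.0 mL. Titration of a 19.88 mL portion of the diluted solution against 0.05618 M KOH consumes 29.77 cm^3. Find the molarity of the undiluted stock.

2.07 M

n(KOH) = 0.05618 x 0.02977 = 0.001672 mol.
n(H2SO4) in the aliquot = 0.001672 x 1/2 = 0.0008362 mol.
[diluted H2SO4] = 0.0008362 / 0.01988 = 0.04206 M.
Dilution factor = 500.0/10.17 = 49.16, so [stock] = 0.04206 x 49.16 = 2.07 M.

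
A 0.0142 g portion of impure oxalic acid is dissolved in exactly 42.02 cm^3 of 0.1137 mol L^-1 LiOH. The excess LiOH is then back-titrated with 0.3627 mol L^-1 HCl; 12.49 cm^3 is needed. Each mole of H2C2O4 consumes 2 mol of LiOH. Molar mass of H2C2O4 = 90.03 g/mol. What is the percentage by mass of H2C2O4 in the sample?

78.5%

Total n(LiOH) added = 0.1137 x 0.04202 = 0.004778 mol.
n(HCl) used = 0.3627 x 0.01249 = 0.004530 mol, which equals the excess n(LiOH).
So n(LiOH) consumed by the sample = 0.004778 - 0.004530 = 0.0002476 mol.
n(H2C2O4) = 0.0002476 / 2 = 0.0001238 mol.
mass H2C2O4 = 0.0001238 x 90.03 = 0.01114 g, so %H2C2O4 = 0.01114/0.0142 x 100 = 78.5%.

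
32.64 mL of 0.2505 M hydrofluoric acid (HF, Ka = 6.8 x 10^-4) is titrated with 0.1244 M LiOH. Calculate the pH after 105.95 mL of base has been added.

n(acid) = 0.2505 x 0.03264 = 0.008176 mol; n(LiOH) added = 0.1244 x 0.1060 = 0.01318 mol.
Base is in excess by 0.01318 - 0.008176 = 0.005004 mol in a total volume of 0.1386 L.
[OH^-] = 0.005004/0.1386 = 0.03611 M, so pOH = 1.44 and pH = 14.00 - 1.44 = 12.56.

12.56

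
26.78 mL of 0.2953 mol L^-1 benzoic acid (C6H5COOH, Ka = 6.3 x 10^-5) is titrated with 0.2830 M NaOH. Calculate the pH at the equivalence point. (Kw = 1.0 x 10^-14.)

8.68

n(C6H5COOH) = 0.2953 x 0.02678 = 0.007908 mol; V(NaOH) at equivalence = 0.007908/0.2830 = 0.02794 L.
At equivalence all the acid is converted to C6H5COO-; total volume = 0.02678 + 0.02794 = 0.05472 L, so [C6H5COO-] = 0.007908/0.05472 = 0.1445 M.
Kb = Kw/Ka = 1.0e-14 / 6.3 x 10^-5 = 1.59e-10.
[OH^-] = sqrt(Kb x [C6H5COO-]) = sqrt(1.59e-10 x 0.1445) = 4.79e-6 M.
pOH = 5.32, so pH = 14.00 - 5.32 = 8.68.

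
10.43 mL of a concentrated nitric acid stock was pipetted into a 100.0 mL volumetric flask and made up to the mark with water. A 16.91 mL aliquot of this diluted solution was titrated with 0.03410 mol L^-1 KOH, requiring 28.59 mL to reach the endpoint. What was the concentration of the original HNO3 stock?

0.553 M

n(KOH) = 0.03410 x 0.02859 = 0.0009749 mol.
n(HNO3) in the aliquot = 0.0009749 mol.
[diluted HNO3] = 0.0009749 / 0.01691 = 0.05765 M.
Dilution factor = 100.0/10.43 = 9.588, so [stock] = 0.05765 x 9.588 = 0.553 M.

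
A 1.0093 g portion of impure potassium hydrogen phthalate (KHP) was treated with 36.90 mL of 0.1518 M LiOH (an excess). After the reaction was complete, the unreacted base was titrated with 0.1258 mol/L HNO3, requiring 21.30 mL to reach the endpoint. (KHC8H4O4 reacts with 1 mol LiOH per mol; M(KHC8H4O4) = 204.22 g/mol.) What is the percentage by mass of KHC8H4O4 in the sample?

Total n(LiOH) added = 0.1518 x 0.03690 = 0.005601 mol.
n(HNO3) used = 0.1258 x 0.02130 = 0.002680 mol, which equals the excess n(LiOH).
So n(LiOH) consumed by the sample = 0.005601 - 0.002680 = 0.002922 mol.
n(KHC8H4O4) = 0.002922 / 1 = 0.002922 mol.
mass KHC8H4O4 = 0.002922 x 204.22 = 0.5967 g, so %KHC8H4O4 = 0.5967/1.0093 x 100 = 59.1%.

59.1%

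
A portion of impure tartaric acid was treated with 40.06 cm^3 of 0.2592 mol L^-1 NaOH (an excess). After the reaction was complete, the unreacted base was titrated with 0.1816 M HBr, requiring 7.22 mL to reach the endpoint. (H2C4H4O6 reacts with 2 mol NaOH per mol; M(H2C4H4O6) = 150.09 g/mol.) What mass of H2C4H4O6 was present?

Total n(NaOH) added = 0.2592 x 0.04006 = 0.01038 mol.
n(HBr) used = 0.1816 x 0.007220 = 0.001311 mol, which equals the excess n(NaOH).
So n(NaOH) consumed by the sample = 0.01038 - 0.001311 = 0.009072 mol.
n(H2C4H4O6) = 0.009072 / 2 = 0.004536 mol.
mass = 0.004536 mol x 150.09 g/mol = 0.681 g.

0.681 g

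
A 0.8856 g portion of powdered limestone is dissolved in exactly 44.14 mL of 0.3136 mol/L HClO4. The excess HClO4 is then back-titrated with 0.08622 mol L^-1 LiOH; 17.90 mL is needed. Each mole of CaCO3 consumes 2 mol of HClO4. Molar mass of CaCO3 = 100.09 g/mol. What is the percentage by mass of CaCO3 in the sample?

69.5%

Total n(HClO4) added = 0.3136 x 0.04414 = 0.01384 mol.
n(LiOH) used = 0.08622 x 0.01790 = 0.001543 mol, which equals the excess n(HClO4).
So n(HClO4) consumed by the sample = 0.01384 - 0.001543 = 0.01230 mol.
n(CaCO3) = 0.01230 / 2 = 0.006149 mol.
mass CaCO3 = 0.006149 x 100.09 = 0.6155 g, so %CaCO3 = 0.6155/0.8856 x 100 = 69.5%.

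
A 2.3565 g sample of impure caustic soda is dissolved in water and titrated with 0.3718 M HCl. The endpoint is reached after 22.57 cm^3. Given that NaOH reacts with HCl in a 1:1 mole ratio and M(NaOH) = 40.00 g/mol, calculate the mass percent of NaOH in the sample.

14.2%

n(HCl) = 0.3718 x 0.02257 = 0.008392 mol.
n(NaOH) = 0.008392 / 1 = 0.008392 mol.
mass of NaOH = 0.008392 x 40.00 = 0.3357 g.
% purity = 0.3357 / 2.3565 x 100 = 14.2%.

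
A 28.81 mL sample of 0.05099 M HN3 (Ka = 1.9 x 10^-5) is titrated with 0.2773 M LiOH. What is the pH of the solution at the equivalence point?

n(HN3) = 0.05099 x 0.02881 = 0.001469 mol; V(LiOH) at equivalence = 0.001469/0.2773 = 0.005298 L.
At equivalence all the acid is converted to N3-; total volume = 0.02881 + 0.005298 = 0.03411 L, so [N3-] = 0.001469/0.03411 = 0.04307 M.
Kb = Kw/Ka = 1.0e-14 / 1.9 x 10^-5 = 5.26e-10.
[OH^-] = sqrt(Kb x [N3-]) = sqrt(5.26e-10 x 0.04307) = 4.76e-6 M.
pOH = 5.32, so pH = 14.00 - 5.32 = 8.68.

8.68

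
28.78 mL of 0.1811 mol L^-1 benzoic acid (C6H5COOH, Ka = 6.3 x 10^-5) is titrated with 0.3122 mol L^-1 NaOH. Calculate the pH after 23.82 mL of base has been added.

n(acid) = 0.1811 x 0.02878 = 0.005212 mol; n(NaOH) added = 0.3122 x 0.02382 = 0.007437 mol.
Base is in excess by 0.007437 - 0.005212 = 0.002225 mol in a total volume of 0.05260 L.
[OH^-] = 0.002225/0.05260 = 0.04229 M, so pOH = 1.37 and pH = 14.00 - 1.37 = 12.63.

12.63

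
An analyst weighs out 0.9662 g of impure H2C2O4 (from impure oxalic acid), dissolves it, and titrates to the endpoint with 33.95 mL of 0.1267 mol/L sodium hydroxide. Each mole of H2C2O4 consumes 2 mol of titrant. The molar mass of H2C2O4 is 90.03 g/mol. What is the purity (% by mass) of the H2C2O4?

n(NaOH) = 0.1267 x 0.03395 = 0.004301 mol.
n(H2C2O4) = 0.004301 / 2 = 0.002151 mol.
mass of H2C2O4 = 0.002151 x 90.03 = 0.1936 g.
% purity = 0.1936 / 0.9662 x 100 = 20.0%.

20.0%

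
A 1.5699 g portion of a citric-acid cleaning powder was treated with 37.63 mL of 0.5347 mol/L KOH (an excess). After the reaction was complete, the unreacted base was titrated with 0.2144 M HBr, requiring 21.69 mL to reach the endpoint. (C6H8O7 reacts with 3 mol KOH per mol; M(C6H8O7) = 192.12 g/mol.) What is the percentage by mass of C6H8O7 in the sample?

Total n(KOH) added = 0.5347 x 0.03763 = 0.02012 mol.
n(HBr) used = 0.2144 x 0.02169 = 0.004650 mol, which equals the excess n(KOH).
So n(KOH) consumed by the sample = 0.02012 - 0.004650 = 0.01547 mol.
n(C6H8O7) = 0.01547 / 3 = 0.005157 mol.
mass C6H8O7 = 0.005157 x 192.12 = 0.9907 g, so %C6H8O7 = 0.9907/1.5699 x 100 = 63.1%.

63.1%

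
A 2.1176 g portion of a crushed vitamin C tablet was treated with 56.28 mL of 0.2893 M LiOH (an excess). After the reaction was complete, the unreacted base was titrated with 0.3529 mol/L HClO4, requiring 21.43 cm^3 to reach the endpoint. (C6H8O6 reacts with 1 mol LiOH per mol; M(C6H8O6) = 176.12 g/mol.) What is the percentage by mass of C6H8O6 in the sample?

72.5%

Total n(LiOH) added = 0.2893 x 0.05628 = 0.01628 mol.
n(HClO4) used = 0.3529 x 0.02143 = 0.007563 mol, which equals the excess n(LiOH).
So n(LiOH) consumed by the sample = 0.01628 - 0.007563 = 0.008719 mol.
n(C6H8O6) = 0.008719 / 1 = 0.008719 mol.
mass C6H8O6 = 0.008719 x 176.12 = 1.536 g, so %C6H8O6 = 1.536/2.1176 x 100 = 72.5%.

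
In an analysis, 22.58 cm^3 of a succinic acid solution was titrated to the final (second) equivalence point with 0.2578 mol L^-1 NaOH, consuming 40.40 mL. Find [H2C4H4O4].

n(NaOH) = 0.2578 x 0.04040 = 0.01042 mol.
At the final (second) equivalence point, 2 mol OH^- react per mol H2C4H4O4, so n(H2C4H4O4) = 0.01042 / 2 = 0.005208 mol.
[H2C4H4O4] = 0.005208 / 0.02258 L = 0.231 M.

0.231 M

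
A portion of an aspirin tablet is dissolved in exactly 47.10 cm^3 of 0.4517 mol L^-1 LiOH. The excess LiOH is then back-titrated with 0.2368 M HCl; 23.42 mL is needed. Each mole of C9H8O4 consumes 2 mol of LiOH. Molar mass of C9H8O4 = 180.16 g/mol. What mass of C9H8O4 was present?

1.42 g

Total n(LiOH) added = 0.4517 x 0.04710 = 0.02128 mol.
n(HCl) used = 0.2368 x 0.02342 = 0.005546 mol, which equals the excess n(LiOH).
So n(LiOH) consumed by the sample = 0.02128 - 0.005546 = 0.01573 mol.
n(C9H8O4) = 0.01573 / 2 = 0.007865 mol.
mass = 0.007865 mol x 180.16 g/mol = 1.42 g.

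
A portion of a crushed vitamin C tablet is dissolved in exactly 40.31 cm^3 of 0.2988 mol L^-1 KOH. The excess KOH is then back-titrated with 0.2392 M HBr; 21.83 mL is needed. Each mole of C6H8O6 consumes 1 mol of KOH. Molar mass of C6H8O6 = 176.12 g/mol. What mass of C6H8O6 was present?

1.20 g

Total n(KOH) added = 0.2988 x 0.04031 = 0.01204 mol.
n(HBr) used = 0.2392 x 0.02183 = 0.005222 mol, which equals the excess n(KOH).
So n(KOH) consumed by the sample = 0.01204 - 0.005222 = 0.006823 mol.
n(C6H8O6) = 0.006823 / 1 = 0.006823 mol.
mass = 0.006823 mol x 176.12 g/mol = 1.20 g.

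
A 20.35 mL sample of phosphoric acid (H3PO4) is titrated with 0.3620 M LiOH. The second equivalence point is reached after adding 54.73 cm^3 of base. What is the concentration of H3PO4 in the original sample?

0.487 M

n(LiOH) = 0.3620 x 0.05473 = 0.01981 mol.
At the second equivalence point, 2 mol OH^- react per mol H3PO4, so n(H3PO4) = 0.01981 / 2 = 0.009906 mol.
[H3PO4] = 0.009906 / 0.02035 L = 0.487 M.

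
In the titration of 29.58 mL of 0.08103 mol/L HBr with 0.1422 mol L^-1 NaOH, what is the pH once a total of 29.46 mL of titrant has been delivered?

n(acid) = 0.08103 x 0.02958 = 0.002397 mol; n(NaOH) added = 0.1422 x 0.02946 = 0.004189 mol.
Base is in excess by 0.004189 - 0.002397 = 0.001792 mol in a total volume of 0.05904 L.
[OH^-] = 0.001792/0.05904 = 0.03036 M, so pOH = 1.52 and pH = 14.00 - 1.52 = 12.48.

12.48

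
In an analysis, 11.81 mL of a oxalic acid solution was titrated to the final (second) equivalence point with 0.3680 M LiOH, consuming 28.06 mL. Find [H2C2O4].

n(LiOH) = 0.3680 x 0.02806 = 0.01033 mol.
At the final (second) equivalence point, 2 mol OH^- react per mol H2C2O4, so n(H2C2O4) = 0.01033 / 2 = 0.005163 mol.
[H2C2O4] = 0.005163 / 0.01181 L = 0.437 M.

0.437 M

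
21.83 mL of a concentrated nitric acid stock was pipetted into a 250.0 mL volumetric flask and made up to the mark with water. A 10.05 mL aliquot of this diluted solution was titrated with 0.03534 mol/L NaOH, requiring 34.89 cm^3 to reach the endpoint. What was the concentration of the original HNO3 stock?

n(NaOH) = 0.03534 x 0.03489 = 0.001233 mol.
n(HNO3) in the aliquot = 0.001233 mol.
[diluted HNO3] = 0.001233 / 0.01005 = 0.1227 M.
Dilution factor = 250.0/21.83 = 11.45, so [stock] = 0.1227 x 11.45 = 1.41 M.

1.41 M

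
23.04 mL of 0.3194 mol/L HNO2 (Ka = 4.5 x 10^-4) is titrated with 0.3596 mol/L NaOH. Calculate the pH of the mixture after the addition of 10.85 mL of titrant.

3.40

Initial n(HNO2) = 0.3194 x 0.02304 = 0.007359 mol.
n(NaOH) added = 0.3596 x 0.01085 = 0.003902 mol, converting that many moles of HNO2 to NO2-.
Remaining n(HNO2) = 0.003457 mol; n(NO2-) = 0.003902 mol.
By Henderson-Hasselbalch, pH = pKa + log([A^-]/[HA]) = 3.35 + log(0.003902/0.003457) = 3.35 + (+0.05) = 3.40.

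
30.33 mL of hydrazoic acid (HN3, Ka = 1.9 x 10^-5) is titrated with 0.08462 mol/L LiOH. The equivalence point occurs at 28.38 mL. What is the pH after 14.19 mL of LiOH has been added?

14.19 mL is exactly half the equivalence volume (28.38/2), i.e. the half-equivalence point.
There, n(HA) = n(A^-), so pH = pKa = -log(1.9 x 10^-5) = 4.72.

4.72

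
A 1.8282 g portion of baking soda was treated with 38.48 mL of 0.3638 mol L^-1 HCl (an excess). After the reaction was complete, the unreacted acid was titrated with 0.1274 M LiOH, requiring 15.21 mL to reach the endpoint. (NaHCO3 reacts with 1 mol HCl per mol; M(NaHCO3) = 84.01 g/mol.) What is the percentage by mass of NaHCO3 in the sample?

55.4%

Total n(HCl) added = 0.3638 x 0.03848 = 0.01400 mol.
n(LiOH) used = 0.1274 x 0.01521 = 0.001938 mol, which equals the excess n(HCl).
So n(HCl) consumed by the sample = 0.01400 - 0.001938 = 0.01206 mol.
n(NaHCO3) = 0.01206 / 1 = 0.01206 mol.
mass NaHCO3 = 0.01206 x 84.01 = 1.013 g, so %NaHCO3 = 1.013/1.8282 x 100 = 55.4%.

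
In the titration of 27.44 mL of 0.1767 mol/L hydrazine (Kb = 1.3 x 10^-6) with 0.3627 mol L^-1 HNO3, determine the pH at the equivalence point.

4.52

n(N2H4) = 0.1767 x 0.02744 = 0.004849 mol; V(HNO3) at equivalence = 0.004849/0.3627 = 0.01337 L.
At equivalence the base is fully converted to N2H5+; total volume = 0.04081 L, so [N2H5+] = 0.004849/0.04081 = 0.1188 M.
Ka(N2H5+) = Kw/Kb = 1.0e-14 / 1.3 x 10^-6 = 7.69e-9.
[H^+] = sqrt(Ka x [N2H5+]) = sqrt(7.69e-9 x 0.1188) = 3.02e-5 M.
pH = -log(3.02e-5) = 4.52.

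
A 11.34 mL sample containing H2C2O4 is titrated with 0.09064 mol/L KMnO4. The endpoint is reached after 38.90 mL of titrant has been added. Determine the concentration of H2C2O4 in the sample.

0.777 M

n(KMnO4) = 0.09064 x 0.03890 = 0.003526 mol.
From the balanced equation, 2 mol KMnO4 reacts with 5 mol H2C2O4, so n(H2C2O4) = 0.003526 x 5/2 = 0.008815 mol.
[H2C2O4] = 0.008815 / 0.01134 L = 0.777 M.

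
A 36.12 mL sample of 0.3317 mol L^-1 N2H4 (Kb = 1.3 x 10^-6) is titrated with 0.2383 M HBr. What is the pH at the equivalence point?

n(N2H4) = 0.3317 x 0.03612 = 0.01198 mol; V(HBr) at equivalence = 0.01198/0.2383 = 0.05028 L.
At equivalence the base is fully converted to N2H5+; total volume = 0.08640 L, so [N2H5+] = 0.01198/0.08640 = 0.1387 M.
Ka(N2H5+) = Kw/Kb = 1.0e-14 / 1.3 x 10^-6 = 7.69e-9.
[H^+] = sqrt(Ka x [N2H5+]) = sqrt(7.69e-9 x 0.1387) = 3.27e-5 M.
pH = -log(3.27e-5) = 4.49.

4.49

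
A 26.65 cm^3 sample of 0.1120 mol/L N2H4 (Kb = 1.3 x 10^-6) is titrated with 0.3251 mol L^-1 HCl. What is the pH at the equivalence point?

n(N2H4) = 0.1120 x 0.02665 = 0.002985 mol; V(HCl) at equivalence = 0.002985/0.3251 = 0.009181 L.
At equivalence the base is fully converted to N2H5+; total volume = 0.03583 L, so [N2H5+] = 0.002985/0.03583 = 0.08330 M.
Ka(N2H5+) = Kw/Kb = 1.0e-14 / 1.3 x 10^-6 = 7.69e-9.
[H^+] = sqrt(Ka x [N2H5+]) = sqrt(7.69e-9 x 0.08330) = 2.53e-5 M.
pH = -log(2.53e-5) = 4.60.

4.60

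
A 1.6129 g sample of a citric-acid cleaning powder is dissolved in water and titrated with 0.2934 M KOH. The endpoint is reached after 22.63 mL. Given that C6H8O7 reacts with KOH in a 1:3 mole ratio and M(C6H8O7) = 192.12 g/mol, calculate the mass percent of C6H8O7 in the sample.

n(KOH) = 0.2934 x 0.02263 = 0.006640 mol.
n(C6H8O7) = 0.006640 / 3 = 0.002213 mol.
mass of C6H8O7 = 0.002213 x 192.12 = 0.4252 g.
% purity = 0.4252 / 1.6129 x 100 = 26.4%.

26.4%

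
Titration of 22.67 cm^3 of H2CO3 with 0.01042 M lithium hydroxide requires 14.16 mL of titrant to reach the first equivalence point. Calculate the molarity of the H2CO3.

n(LiOH) = 0.01042 x 0.01416 = 0.0001475 mol.
At the first equivalence point, 1 mol OH^- react per mol H2CO3, so n(H2CO3) = 0.0001475 / 1 = 0.0001475 mol.
[H2CO3] = 0.0001475 / 0.02267 L = 0.00651 M.

0.00651 M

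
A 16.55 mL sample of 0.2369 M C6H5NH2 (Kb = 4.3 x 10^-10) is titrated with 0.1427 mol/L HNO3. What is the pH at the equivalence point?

2.84

n(C6H5NH2) = 0.2369 x 0.01655 = 0.003921 mol; V(HNO3) at equivalence = 0.003921/0.1427 = 0.02748 L.
At equivalence the base is fully converted to C6H5NH3+; total volume = 0.04403 L, so [C6H5NH3+] = 0.003921/0.04403 = 0.08906 M.
Ka(C6H5NH3+) = Kw/Kb = 1.0e-14 / 4.3 x 10^-10 = 2.33e-5.
[H^+] = sqrt(Ka x [C6H5NH3+]) = sqrt(2.33e-5 x 0.08906) = 0.00144 M.
pH = -log(0.00144) = 2.84.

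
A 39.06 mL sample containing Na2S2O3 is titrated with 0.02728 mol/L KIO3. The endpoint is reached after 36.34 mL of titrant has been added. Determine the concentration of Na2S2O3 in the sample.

0.152 M

n(KIO3) = 0.02728 x 0.03634 = 0.0009914 mol.
From the balanced equation, 1 mol KIO3 reacts with 6 mol Na2S2O3, so n(Na2S2O3) = 0.0009914 x 6/1 = 0.005948 mol.
[Na2S2O3] = 0.005948 / 0.03906 L = 0.152 M.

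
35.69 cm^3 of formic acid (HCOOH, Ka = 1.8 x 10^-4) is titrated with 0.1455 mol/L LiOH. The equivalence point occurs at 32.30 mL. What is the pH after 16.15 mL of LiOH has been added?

3.74

16.15 mL is exactly half the equivalence volume (32.30/2), i.e. the half-equivalence point.
There, n(HA) = n(A^-), so pH = pKa = -log(1.8 x 10^-4) = 3.74.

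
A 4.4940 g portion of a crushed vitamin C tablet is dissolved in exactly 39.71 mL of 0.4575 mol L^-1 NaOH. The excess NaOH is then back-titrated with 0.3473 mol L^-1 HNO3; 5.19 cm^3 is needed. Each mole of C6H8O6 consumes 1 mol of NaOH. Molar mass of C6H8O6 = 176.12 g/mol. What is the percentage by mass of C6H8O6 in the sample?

64.1%

Total n(NaOH) added = 0.4575 x 0.03971 = 0.01817 mol.
n(HNO3) used = 0.3473 x 0.005190 = 0.001802 mol, which equals the excess n(NaOH).
So n(NaOH) consumed by the sample = 0.01817 - 0.001802 = 0.01636 mol.
n(C6H8O6) = 0.01636 / 1 = 0.01636 mol.
mass C6H8O6 = 0.01636 x 176.12 = 2.882 g, so %C6H8O6 = 2.882/4.4940 x 100 = 64.1%.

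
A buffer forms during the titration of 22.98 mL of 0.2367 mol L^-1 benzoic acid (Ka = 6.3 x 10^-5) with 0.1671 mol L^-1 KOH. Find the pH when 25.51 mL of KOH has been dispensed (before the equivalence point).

Initial n(C6H5COOH) = 0.2367 x 0.02298 = 0.005439 mol.
n(KOH) added = 0.1671 x 0.02551 = 0.004263 mol, converting that many moles of C6H5COOH to C6H5COO-.
Remaining n(C6H5COOH) = 0.001177 mol; n(C6H5COO-) = 0.004263 mol.
By Henderson-Hasselbalch, pH = pKa + log([A^-]/[HA]) = 4.20 + log(0.004263/0.001177) = 4.20 + (+0.56) = 4.76.

4.76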